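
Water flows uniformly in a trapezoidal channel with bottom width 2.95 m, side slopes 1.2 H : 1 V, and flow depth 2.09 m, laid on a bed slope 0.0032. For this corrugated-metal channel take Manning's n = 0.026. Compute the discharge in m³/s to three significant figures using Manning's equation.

A = (b + z·y)·y = (2.95 + 1.2×2.09)×2.09 = 11.41 m²
P = b + 2y√(1+z²) = 2.95 + 2×2.09×√(1+1.2²) = 9.479 m
R = A/P = 11.41/9.479 = 1.203 m
Q = (1/n)·A·R^(2/3)·S^(1/2) = (1/0.026) × 11.41 × 1.203^(2/3) × 0.0032^(1/2) = 28.08 m³/s

28.1 m³/s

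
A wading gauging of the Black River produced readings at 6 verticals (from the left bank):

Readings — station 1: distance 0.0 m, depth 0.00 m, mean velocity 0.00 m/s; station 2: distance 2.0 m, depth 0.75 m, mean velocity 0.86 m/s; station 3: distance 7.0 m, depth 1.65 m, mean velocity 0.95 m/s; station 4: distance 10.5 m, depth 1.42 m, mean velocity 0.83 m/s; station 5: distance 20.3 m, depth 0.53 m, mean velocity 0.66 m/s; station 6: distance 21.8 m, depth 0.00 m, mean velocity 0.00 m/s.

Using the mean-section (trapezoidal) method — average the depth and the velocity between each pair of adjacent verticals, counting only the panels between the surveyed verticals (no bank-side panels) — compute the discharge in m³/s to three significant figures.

Panel 1-2: Δb = 2 m, d̄ = (0.00+0.75)/2 = 0.375, v̄ = (0.00+0.86)/2 = 0.43 → q = 2×0.375×0.43 = 0.3225 m³/s
Panel 2-3: Δb = 5 m, d̄ = (0.75+1.65)/2 = 1.2, v̄ = (0.86+0.95)/2 = 0.905 → q = 5×1.2×0.905 = 5.430 m³/s
Panel 3-4: Δb = 3.5 m, d̄ = (1.65+1.42)/2 = 1.535, v̄ = (0.95+0.83)/2 = 0.89 → q = 3.5×1.535×0.89 = 4.782 m³/s
Panel 4-5: Δb = 9.8 m, d̄ = (1.42+0.53)/2 = 0.975, v̄ = (0.83+0.66)/2 = 0.745 → q = 9.8×0.975×0.745 = 7.118 m³/s
Panel 5-6: Δb = 1.5 m, d̄ = (0.53+0.00)/2 = 0.265, v̄ = (0.66+0.00)/2 = 0.33 → q = 1.5×0.265×0.33 = 0.1312 m³/s
Q = Σ q = 17.78 m³/s

17.8 m³/s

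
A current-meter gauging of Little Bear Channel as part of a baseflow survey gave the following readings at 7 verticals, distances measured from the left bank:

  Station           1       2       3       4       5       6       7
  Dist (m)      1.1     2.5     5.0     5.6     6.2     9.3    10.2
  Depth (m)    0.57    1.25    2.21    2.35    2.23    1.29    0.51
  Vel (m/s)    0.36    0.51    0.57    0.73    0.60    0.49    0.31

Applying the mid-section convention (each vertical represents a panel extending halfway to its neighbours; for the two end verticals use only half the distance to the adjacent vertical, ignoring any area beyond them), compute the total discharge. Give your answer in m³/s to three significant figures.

8.18 m³/s

w_1 = (2.5 − 1.1)/2 = 0.7 m; q_1 = 0.36 × 0.57 × 0.7 = 0.1436 m³/s
w_2 = (5.0 − 1.1)/2 = 1.95 m; q_2 = 0.51 × 1.25 × 1.95 = 1.243 m³/s
w_3 = (5.6 − 2.5)/2 = 1.55 m; q_3 = 0.57 × 2.21 × 1.55 = 1.953 m³/s
w_4 = (6.2 − 5.0)/2 = 0.6 m; q_4 = 0.73 × 2.35 × 0.6 = 1.029 m³/s
w_5 = (9.3 − 5.6)/2 = 1.85 m; q_5 = 0.60 × 2.23 × 1.85 = 2.475 m³/s
w_6 = (10.2 − 6.2)/2 = 2 m; q_6 = 0.49 × 1.29 × 2 = 1.264 m³/s
w_7 = (10.2 − 9.3)/2 = 0.45 m; q_7 = 0.31 × 0.51 × 0.45 = 0.07115 m³/s
Q = Σ qᵢ = 8.179 m³/s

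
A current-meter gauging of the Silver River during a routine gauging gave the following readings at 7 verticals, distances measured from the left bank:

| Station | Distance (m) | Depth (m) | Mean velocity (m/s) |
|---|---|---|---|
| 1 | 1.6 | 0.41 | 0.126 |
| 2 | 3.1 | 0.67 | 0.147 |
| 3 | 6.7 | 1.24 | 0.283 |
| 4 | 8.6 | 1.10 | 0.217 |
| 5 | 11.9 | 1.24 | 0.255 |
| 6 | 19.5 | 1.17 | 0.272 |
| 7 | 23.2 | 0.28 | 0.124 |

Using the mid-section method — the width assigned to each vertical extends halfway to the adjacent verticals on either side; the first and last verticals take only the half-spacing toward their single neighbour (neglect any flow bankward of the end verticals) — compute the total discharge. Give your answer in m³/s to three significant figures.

w_1 = (3.1 − 1.6)/2 = 0.75 m; q_1 = 0.126 × 0.41 × 0.75 = 0.03875 m³/s
w_2 = (6.7 − 1.6)/2 = 2.55 m; q_2 = 0.147 × 0.67 × 2.55 = 0.2511 m³/s
w_3 = (8.6 − 3.1)/2 = 2.75 m; q_3 = 0.283 × 1.24 × 2.75 = 0.9650 m³/s
w_4 = (11.9 − 6.7)/2 = 2.6 m; q_4 = 0.217 × 1.10 × 2.6 = 0.6206 m³/s
w_5 = (19.5 − 8.6)/2 = 5.45 m; q_5 = 0.255 × 1.24 × 5.45 = 1.723 m³/s
w_6 = (23.2 − 11.9)/2 = 5.65 m; q_6 = 0.272 × 1.17 × 5.65 = 1.798 m³/s
w_7 = (23.2 − 19.5)/2 = 1.85 m; q_7 = 0.124 × 0.28 × 1.85 = 0.06423 m³/s
Q = Σ qᵢ = 5.461 m³/s

5.46 m³/s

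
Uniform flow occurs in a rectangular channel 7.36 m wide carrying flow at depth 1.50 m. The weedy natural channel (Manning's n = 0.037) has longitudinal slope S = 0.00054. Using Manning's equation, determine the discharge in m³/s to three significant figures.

A = b·y = 7.36 × 1.50 = 11.04 m²
P = b + 2y = 7.36 + 2×1.50 = 10.36 m
R = A/P = 11.04/10.36 = 1.066 m
Q = (1/n)·A·R^(2/3)·S^(1/2) = (1/0.037) × 11.04 × 1.066^(2/3) × 0.00054^(1/2) = 7.234 m³/s

7.23 m³/s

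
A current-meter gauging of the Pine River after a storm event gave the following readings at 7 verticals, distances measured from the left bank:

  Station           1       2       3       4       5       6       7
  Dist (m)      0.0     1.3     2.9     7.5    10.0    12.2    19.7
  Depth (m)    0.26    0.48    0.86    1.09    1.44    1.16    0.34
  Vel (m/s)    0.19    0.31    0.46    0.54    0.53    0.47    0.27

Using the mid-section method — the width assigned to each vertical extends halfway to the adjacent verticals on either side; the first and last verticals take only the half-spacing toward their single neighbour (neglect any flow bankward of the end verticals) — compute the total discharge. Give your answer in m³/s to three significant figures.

8.35 m³/s

w_1 = (1.3 − 0.0)/2 = 0.65 m; q_1 = 0.19 × 0.26 × 0.65 = 0.03211 m³/s
w_2 = (2.9 − 0.0)/2 = 1.45 m; q_2 = 0.31 × 0.48 × 1.45 = 0.2158 m³/s
w_3 = (7.5 − 1.3)/2 = 3.1 m; q_3 = 0.46 × 0.86 × 3.1 = 1.226 m³/s
w_4 = (10.0 − 2.9)/2 = 3.55 m; q_4 = 0.54 × 1.09 × 3.55 = 2.090 m³/s
w_5 = (12.2 − 7.5)/2 = 2.35 m; q_5 = 0.53 × 1.44 × 2.35 = 1.794 m³/s
w_6 = (19.7 − 10.0)/2 = 4.85 m; q_6 = 0.47 × 1.16 × 4.85 = 2.644 m³/s
w_7 = (19.7 − 12.2)/2 = 3.75 m; q_7 = 0.27 × 0.34 × 3.75 = 0.3443 m³/s
Q = Σ qᵢ = 8.346 m³/s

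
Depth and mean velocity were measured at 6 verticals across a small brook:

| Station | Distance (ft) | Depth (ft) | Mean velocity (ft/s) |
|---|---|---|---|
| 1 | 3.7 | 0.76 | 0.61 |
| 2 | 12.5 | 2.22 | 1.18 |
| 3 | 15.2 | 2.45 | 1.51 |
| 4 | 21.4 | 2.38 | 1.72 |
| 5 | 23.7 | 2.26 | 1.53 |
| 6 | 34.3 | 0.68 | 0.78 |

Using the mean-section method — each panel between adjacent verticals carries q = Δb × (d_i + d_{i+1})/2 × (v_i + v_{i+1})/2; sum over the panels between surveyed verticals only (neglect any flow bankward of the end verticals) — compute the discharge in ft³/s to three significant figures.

Panel 1-2: Δb = 8.8 ft, d̄ = (0.76+2.22)/2 = 1.49, v̄ = (0.61+1.18)/2 = 0.895 → q = 8.8×1.49×0.895 = 11.74 ft³/s
Panel 2-3: Δb = 2.7 ft, d̄ = (2.22+2.45)/2 = 2.335, v̄ = (1.18+1.51)/2 = 1.345 → q = 2.7×2.335×1.345 = 8.480 ft³/s
Panel 3-4: Δb = 6.2 ft, d̄ = (2.45+2.38)/2 = 2.415, v̄ = (1.51+1.72)/2 = 1.615 → q = 6.2×2.415×1.615 = 24.18 ft³/s
Panel 4-5: Δb = 2.3 ft, d̄ = (2.38+2.26)/2 = 2.32, v̄ = (1.72+1.53)/2 = 1.625 → q = 2.3×2.32×1.625 = 8.671 ft³/s
Panel 5-6: Δb = 10.6 ft, d̄ = (2.26+0.68)/2 = 1.47, v̄ = (1.53+0.78)/2 = 1.155 → q = 10.6×1.47×1.155 = 18.00 ft³/s
Q = Σ q = 71.06 ft³/s

71.1 ft³/s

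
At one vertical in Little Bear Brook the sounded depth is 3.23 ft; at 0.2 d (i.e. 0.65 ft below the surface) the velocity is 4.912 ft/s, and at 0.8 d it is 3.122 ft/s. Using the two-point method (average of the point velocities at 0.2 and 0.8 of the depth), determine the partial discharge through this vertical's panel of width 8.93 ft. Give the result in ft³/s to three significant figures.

116 ft³/s

v̄ = (4.912 + 3.122) / 2 = 4.017 ft/s
q = v̄ × d × w = 4.017 × 3.23 × 8.93 = 115.9 ft³/s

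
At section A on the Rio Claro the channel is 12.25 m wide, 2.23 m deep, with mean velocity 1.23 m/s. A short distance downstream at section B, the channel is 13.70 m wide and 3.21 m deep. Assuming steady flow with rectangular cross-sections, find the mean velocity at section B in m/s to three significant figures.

Q = A₁V₁ = (12.25×2.23) × 1.23 = 33.60 m³/s
A₂ = 13.70 × 3.21 = 43.98 m²
V₂ = Q/A₂ = 33.60/43.98 = 0.7640 m/s

0.764 m/s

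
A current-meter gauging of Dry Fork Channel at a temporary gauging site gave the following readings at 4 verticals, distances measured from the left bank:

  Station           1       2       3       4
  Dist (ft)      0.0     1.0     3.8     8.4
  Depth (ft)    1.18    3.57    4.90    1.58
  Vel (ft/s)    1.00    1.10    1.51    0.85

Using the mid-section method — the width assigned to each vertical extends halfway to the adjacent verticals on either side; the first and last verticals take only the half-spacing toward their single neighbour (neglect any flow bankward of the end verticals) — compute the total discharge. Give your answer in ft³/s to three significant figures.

w_1 = (1.0 − 0.0)/2 = 0.5 ft; q_1 = 1.00 × 1.18 × 0.5 = 0.5900 ft³/s
w_2 = (3.8 − 0.0)/2 = 1.9 ft; q_2 = 1.10 × 3.57 × 1.9 = 7.461 ft³/s
w_3 = (8.4 − 1.0)/2 = 3.7 ft; q_3 = 1.51 × 4.90 × 3.7 = 27.38 ft³/s
w_4 = (8.4 − 3.8)/2 = 2.3 ft; q_4 = 0.85 × 1.58 × 2.3 = 3.089 ft³/s
Q = Σ qᵢ = 38.52 ft³/s

38.5 ft³/s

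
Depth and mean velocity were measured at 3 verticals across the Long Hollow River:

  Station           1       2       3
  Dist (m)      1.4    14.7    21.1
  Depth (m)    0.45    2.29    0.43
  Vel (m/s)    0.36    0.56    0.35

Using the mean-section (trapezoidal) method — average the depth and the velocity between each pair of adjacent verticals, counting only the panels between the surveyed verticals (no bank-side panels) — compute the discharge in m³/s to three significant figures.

12.3 m³/s

Panel 1-2: Δb = 13.3 m, d̄ = (0.45+2.29)/2 = 1.37, v̄ = (0.36+0.56)/2 = 0.46 → q = 13.3×1.37×0.46 = 8.382 m³/s
Panel 2-3: Δb = 6.4 m, d̄ = (2.29+0.43)/2 = 1.36, v̄ = (0.56+0.35)/2 = 0.455 → q = 6.4×1.36×0.455 = 3.960 m³/s
Q = Σ q = 12.34 m³/s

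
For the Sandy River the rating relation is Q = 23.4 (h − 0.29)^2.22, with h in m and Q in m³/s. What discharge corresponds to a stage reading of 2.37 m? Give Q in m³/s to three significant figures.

Q = 23.4 × (2.37 − 0.29)^2.22 = 23.4 × 2.08^2.22 = 118.9 m³/s

119 m³/s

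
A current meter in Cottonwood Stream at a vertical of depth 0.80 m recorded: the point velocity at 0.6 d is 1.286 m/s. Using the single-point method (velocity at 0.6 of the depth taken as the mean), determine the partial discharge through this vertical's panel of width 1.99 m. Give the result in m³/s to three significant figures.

2.05 m³/s

v̄ = v₀.₆ = 1.286 m/s
q = v̄ × d × w = 1.286 × 0.80 × 1.99 = 2.047 m³/s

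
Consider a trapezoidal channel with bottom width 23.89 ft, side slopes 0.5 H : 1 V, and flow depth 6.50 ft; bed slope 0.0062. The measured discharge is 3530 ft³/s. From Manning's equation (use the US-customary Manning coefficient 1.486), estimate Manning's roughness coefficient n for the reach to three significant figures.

0.0162

A = (b + z·y)·y = (23.89 + 0.5×6.50)×6.50 = 176.4 ft²
P = b + 2y√(1+z²) = 23.89 + 2×6.50×√(1+0.5²) = 38.42 ft
R = A/P = 176.4/38.42 = 4.591 ft
n = (1.486/Q)·A·R^(2/3)·S^(1/2) = (1.486/3530) × 176.4 × 2.762 × 0.07874 = 0.01615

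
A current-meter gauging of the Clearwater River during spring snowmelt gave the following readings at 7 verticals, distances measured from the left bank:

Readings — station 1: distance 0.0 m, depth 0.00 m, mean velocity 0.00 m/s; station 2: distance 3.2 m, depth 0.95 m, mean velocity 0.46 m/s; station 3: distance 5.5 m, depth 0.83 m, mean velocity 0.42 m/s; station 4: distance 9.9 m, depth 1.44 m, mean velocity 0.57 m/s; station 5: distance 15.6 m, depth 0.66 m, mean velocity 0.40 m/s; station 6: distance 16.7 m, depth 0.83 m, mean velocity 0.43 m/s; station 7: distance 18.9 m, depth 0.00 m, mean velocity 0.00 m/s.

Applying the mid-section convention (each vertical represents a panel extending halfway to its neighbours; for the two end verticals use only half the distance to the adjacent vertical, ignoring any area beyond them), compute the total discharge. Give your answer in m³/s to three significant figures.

w_2 = (5.5 − 0.0)/2 = 2.75 m; q_2 = 0.46 × 0.95 × 2.75 = 1.202 m³/s
w_3 = (9.9 − 3.2)/2 = 3.35 m; q_3 = 0.42 × 0.83 × 3.35 = 1.168 m³/s
w_4 = (15.6 − 5.5)/2 = 5.05 m; q_4 = 0.57 × 1.44 × 5.05 = 4.145 m³/s
w_5 = (16.7 − 9.9)/2 = 3.4 m; q_5 = 0.40 × 0.66 × 3.4 = 0.8976 m³/s
w_6 = (18.9 − 15.6)/2 = 1.65 m; q_6 = 0.43 × 0.83 × 1.65 = 0.5889 m³/s
Stations 1, 7 contribute zero (depth or velocity is 0).
Q = Σ qᵢ = 8.001 m³/s

8.00 m³/s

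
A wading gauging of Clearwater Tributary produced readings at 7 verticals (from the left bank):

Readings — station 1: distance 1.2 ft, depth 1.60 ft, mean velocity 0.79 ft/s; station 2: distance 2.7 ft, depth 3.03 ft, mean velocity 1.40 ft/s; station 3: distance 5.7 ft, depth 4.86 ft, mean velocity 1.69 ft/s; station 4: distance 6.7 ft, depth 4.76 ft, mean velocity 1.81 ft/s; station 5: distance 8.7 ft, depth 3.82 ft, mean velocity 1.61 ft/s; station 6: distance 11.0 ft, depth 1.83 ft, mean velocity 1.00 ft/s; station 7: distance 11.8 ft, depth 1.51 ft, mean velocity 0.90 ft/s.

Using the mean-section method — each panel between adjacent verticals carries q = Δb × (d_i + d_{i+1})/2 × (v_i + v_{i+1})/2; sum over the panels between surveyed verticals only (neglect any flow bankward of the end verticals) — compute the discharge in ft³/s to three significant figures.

54.9 ft³/s

Panel 1-2: Δb = 1.5 ft, d̄ = (1.60+3.03)/2 = 2.315, v̄ = (0.79+1.40)/2 = 1.095 → q = 1.5×2.315×1.095 = 3.802 ft³/s
Panel 2-3: Δb = 3 ft, d̄ = (3.03+4.86)/2 = 3.945, v̄ = (1.40+1.69)/2 = 1.545 → q = 3×3.945×1.545 = 18.29 ft³/s
Panel 3-4: Δb = 1 ft, d̄ = (4.86+4.76)/2 = 4.81, v̄ = (1.69+1.81)/2 = 1.75 → q = 1×4.81×1.75 = 8.418 ft³/s
Panel 4-5: Δb = 2 ft, d̄ = (4.76+3.82)/2 = 4.29, v̄ = (1.81+1.61)/2 = 1.71 → q = 2×4.29×1.71 = 14.67 ft³/s
Panel 5-6: Δb = 2.3 ft, d̄ = (3.82+1.83)/2 = 2.825, v̄ = (1.61+1.00)/2 = 1.305 → q = 2.3×2.825×1.305 = 8.479 ft³/s
Panel 6-7: Δb = 0.8 ft, d̄ = (1.83+1.51)/2 = 1.67, v̄ = (1.00+0.90)/2 = 0.95 → q = 0.8×1.67×0.95 = 1.269 ft³/s
Q = Σ q = 54.93 ft³/s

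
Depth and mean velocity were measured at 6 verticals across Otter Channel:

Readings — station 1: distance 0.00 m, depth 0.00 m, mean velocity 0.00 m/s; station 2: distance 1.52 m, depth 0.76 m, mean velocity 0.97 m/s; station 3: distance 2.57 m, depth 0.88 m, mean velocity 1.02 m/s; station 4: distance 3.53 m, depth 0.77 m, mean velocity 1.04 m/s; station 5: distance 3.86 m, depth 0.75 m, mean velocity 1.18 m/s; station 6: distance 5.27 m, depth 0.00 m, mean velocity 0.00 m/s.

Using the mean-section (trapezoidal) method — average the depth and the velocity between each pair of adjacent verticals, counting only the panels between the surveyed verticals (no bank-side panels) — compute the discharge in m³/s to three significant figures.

Panel 1-2: Δb = 1.52 m, d̄ = (0.00+0.76)/2 = 0.38, v̄ = (0.00+0.97)/2 = 0.485 → q = 1.52×0.38×0.485 = 0.2801 m³/s
Panel 2-3: Δb = 1.05 m, d̄ = (0.76+0.88)/2 = 0.82, v̄ = (0.97+1.02)/2 = 0.995 → q = 1.05×0.82×0.995 = 0.8567 m³/s
Panel 3-4: Δb = 0.96 m, d̄ = (0.88+0.77)/2 = 0.825, v̄ = (1.02+1.04)/2 = 1.03 → q = 0.96×0.825×1.03 = 0.8158 m³/s
Panel 4-5: Δb = 0.33 m, d̄ = (0.77+0.75)/2 = 0.76, v̄ = (1.04+1.18)/2 = 1.11 → q = 0.33×0.76×1.11 = 0.2784 m³/s
Panel 5-6: Δb = 1.41 m, d̄ = (0.75+0.00)/2 = 0.375, v̄ = (1.18+0.00)/2 = 0.59 → q = 1.41×0.375×0.59 = 0.3120 m³/s
Q = Σ q = 2.543 m³/s

2.54 m³/s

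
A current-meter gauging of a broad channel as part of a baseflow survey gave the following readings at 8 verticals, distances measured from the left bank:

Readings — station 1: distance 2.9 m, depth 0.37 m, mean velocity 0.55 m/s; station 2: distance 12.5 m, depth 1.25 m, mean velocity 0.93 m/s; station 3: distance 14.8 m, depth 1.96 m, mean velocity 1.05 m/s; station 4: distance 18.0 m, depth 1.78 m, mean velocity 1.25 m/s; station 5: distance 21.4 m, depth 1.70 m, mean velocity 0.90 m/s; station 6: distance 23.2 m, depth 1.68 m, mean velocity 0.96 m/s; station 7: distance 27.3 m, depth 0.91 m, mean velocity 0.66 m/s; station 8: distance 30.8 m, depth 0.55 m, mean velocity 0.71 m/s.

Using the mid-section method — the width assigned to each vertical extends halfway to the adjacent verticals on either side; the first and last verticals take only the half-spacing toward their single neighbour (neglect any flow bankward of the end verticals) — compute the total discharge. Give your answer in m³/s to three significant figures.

w_1 = (12.5 − 2.9)/2 = 4.8 m; q_1 = 0.55 × 0.37 × 4.8 = 0.9768 m³/s
w_2 = (14.8 − 2.9)/2 = 5.95 m; q_2 = 0.93 × 1.25 × 5.95 = 6.917 m³/s
w_3 = (18.0 − 12.5)/2 = 2.75 m; q_3 = 1.05 × 1.96 × 2.75 = 5.660 m³/s
w_4 = (21.4 − 14.8)/2 = 3.3 m; q_4 = 1.25 × 1.78 × 3.3 = 7.343 m³/s
w_5 = (23.2 − 18.0)/2 = 2.6 m; q_5 = 0.90 × 1.70 × 2.6 = 3.978 m³/s
w_6 = (27.3 − 21.4)/2 = 2.95 m; q_6 = 0.96 × 1.68 × 2.95 = 4.758 m³/s
w_7 = (30.8 − 23.2)/2 = 3.8 m; q_7 = 0.66 × 0.91 × 3.8 = 2.282 m³/s
w_8 = (30.8 − 27.3)/2 = 1.75 m; q_8 = 0.71 × 0.55 × 1.75 = 0.6834 m³/s
Q = Σ qᵢ = 32.60 m³/s

32.6 m³/s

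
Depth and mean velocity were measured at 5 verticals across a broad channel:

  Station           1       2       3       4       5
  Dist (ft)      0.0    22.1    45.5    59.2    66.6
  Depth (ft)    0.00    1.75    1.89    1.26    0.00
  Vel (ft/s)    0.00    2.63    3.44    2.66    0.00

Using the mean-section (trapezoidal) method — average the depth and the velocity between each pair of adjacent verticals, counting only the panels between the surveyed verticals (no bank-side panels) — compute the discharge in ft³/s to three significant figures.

Panel 1-2: Δb = 22.1 ft, d̄ = (0.00+1.75)/2 = 0.875, v̄ = (0.00+2.63)/2 = 1.315 → q = 22.1×0.875×1.315 = 25.43 ft³/s
Panel 2-3: Δb = 23.4 ft, d̄ = (1.75+1.89)/2 = 1.82, v̄ = (2.63+3.44)/2 = 3.035 → q = 23.4×1.82×3.035 = 129.3 ft³/s
Panel 3-4: Δb = 13.7 ft, d̄ = (1.89+1.26)/2 = 1.575, v̄ = (3.44+2.66)/2 = 3.05 → q = 13.7×1.575×3.05 = 65.81 ft³/s
Panel 4-5: Δb = 7.4 ft, d̄ = (1.26+0.00)/2 = 0.63, v̄ = (2.66+0.00)/2 = 1.33 → q = 7.4×0.63×1.33 = 6.200 ft³/s
Q = Σ q = 226.7 ft³/s

227 ft³/s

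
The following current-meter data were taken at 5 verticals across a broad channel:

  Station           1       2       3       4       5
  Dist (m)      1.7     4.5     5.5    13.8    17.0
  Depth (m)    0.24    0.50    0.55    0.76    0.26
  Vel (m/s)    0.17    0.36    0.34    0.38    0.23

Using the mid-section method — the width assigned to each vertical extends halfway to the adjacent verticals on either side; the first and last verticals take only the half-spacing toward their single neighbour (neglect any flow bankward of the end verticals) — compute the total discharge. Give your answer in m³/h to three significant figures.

10900 m³/h

w_1 = (4.5 − 1.7)/2 = 1.4 m; q_1 = 0.17 × 0.24 × 1.4 = 0.05712 m³/s
w_2 = (5.5 − 1.7)/2 = 1.9 m; q_2 = 0.36 × 0.50 × 1.9 = 0.3420 m³/s
w_3 = (13.8 − 4.5)/2 = 4.65 m; q_3 = 0.34 × 0.55 × 4.65 = 0.8696 m³/s
w_4 = (17.0 − 5.5)/2 = 5.75 m; q_4 = 0.38 × 0.76 × 5.75 = 1.661 m³/s
w_5 = (17.0 − 13.8)/2 = 1.6 m; q_5 = 0.23 × 0.26 × 1.6 = 0.09568 m³/s
Q = Σ qᵢ = 3.025 m³/s
= 3.025 × 3600 = 10890 m³/h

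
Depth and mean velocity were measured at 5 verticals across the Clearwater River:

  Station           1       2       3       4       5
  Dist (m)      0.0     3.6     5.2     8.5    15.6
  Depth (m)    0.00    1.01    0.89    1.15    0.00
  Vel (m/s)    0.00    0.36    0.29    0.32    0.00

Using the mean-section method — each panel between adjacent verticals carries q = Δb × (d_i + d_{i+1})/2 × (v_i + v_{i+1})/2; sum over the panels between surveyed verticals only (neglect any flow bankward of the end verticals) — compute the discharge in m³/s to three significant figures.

2.50 m³/s

Panel 1-2: Δb = 3.6 m, d̄ = (0.00+1.01)/2 = 0.505, v̄ = (0.00+0.36)/2 = 0.18 → q = 3.6×0.505×0.18 = 0.3272 m³/s
Panel 2-3: Δb = 1.6 m, d̄ = (1.01+0.89)/2 = 0.95, v̄ = (0.36+0.29)/2 = 0.325 → q = 1.6×0.95×0.325 = 0.4940 m³/s
Panel 3-4: Δb = 3.3 m, d̄ = (0.89+1.15)/2 = 1.02, v̄ = (0.29+0.32)/2 = 0.305 → q = 3.3×1.02×0.305 = 1.027 m³/s
Panel 4-5: Δb = 7.1 m, d̄ = (1.15+0.00)/2 = 0.575, v̄ = (0.32+0.00)/2 = 0.16 → q = 7.1×0.575×0.16 = 0.6532 m³/s
Q = Σ q = 2.501 m³/s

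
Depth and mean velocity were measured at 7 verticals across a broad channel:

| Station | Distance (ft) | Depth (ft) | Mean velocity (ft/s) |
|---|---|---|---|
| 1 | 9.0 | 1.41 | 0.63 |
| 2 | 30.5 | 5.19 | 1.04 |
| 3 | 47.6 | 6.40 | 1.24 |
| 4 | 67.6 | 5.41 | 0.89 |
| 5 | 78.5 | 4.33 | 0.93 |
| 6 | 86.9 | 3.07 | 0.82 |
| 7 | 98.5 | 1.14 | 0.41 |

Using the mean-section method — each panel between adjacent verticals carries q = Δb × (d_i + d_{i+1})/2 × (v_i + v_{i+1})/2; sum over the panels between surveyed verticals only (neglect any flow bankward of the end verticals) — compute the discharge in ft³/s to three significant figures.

Panel 1-2: Δb = 21.5 ft, d̄ = (1.41+5.19)/2 = 3.3, v̄ = (0.63+1.04)/2 = 0.835 → q = 21.5×3.3×0.835 = 59.24 ft³/s
Panel 2-3: Δb = 17.1 ft, d̄ = (5.19+6.40)/2 = 5.795, v̄ = (1.04+1.24)/2 = 1.14 → q = 17.1×5.795×1.14 = 113.0 ft³/s
Panel 3-4: Δb = 20 ft, d̄ = (6.40+5.41)/2 = 5.905, v̄ = (1.24+0.89)/2 = 1.065 → q = 20×5.905×1.065 = 125.8 ft³/s
Panel 4-5: Δb = 10.9 ft, d̄ = (5.41+4.33)/2 = 4.87, v̄ = (0.89+0.93)/2 = 0.91 → q = 10.9×4.87×0.91 = 48.31 ft³/s
Panel 5-6: Δb = 8.4 ft, d̄ = (4.33+3.07)/2 = 3.7, v̄ = (0.93+0.82)/2 = 0.875 → q = 8.4×3.7×0.875 = 27.20 ft³/s
Panel 6-7: Δb = 11.6 ft, d̄ = (3.07+1.14)/2 = 2.105, v̄ = (0.82+0.41)/2 = 0.615 → q = 11.6×2.105×0.615 = 15.02 ft³/s
Q = Σ q = 388.5 ft³/s

389 ft³/s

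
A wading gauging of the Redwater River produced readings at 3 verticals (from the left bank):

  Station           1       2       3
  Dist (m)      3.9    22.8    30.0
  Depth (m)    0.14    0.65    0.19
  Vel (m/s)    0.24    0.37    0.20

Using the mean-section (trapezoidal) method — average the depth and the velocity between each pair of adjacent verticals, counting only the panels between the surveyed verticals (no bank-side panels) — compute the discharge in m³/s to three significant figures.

Panel 1-2: Δb = 18.9 m, d̄ = (0.14+0.65)/2 = 0.395, v̄ = (0.24+0.37)/2 = 0.305 → q = 18.9×0.395×0.305 = 2.277 m³/s
Panel 2-3: Δb = 7.2 m, d̄ = (0.65+0.19)/2 = 0.42, v̄ = (0.37+0.20)/2 = 0.285 → q = 7.2×0.42×0.285 = 0.8618 m³/s
Q = Σ q = 3.139 m³/s

3.14 m³/s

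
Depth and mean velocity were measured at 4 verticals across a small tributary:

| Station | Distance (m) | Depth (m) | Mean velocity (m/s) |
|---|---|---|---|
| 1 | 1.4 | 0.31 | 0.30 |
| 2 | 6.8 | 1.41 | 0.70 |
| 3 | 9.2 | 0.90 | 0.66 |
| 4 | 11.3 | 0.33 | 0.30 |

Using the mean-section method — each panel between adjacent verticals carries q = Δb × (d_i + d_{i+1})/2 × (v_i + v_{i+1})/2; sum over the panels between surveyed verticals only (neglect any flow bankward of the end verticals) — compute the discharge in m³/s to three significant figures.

Panel 1-2: Δb = 5.4 m, d̄ = (0.31+1.41)/2 = 0.86, v̄ = (0.30+0.70)/2 = 0.5 → q = 5.4×0.86×0.5 = 2.322 m³/s
Panel 2-3: Δb = 2.4 m, d̄ = (1.41+0.90)/2 = 1.155, v̄ = (0.70+0.66)/2 = 0.68 → q = 2.4×1.155×0.68 = 1.885 m³/s
Panel 3-4: Δb = 2.1 m, d̄ = (0.90+0.33)/2 = 0.615, v̄ = (0.66+0.30)/2 = 0.48 → q = 2.1×0.615×0.48 = 0.6199 m³/s
Q = Σ q = 4.827 m³/s

4.83 m³/s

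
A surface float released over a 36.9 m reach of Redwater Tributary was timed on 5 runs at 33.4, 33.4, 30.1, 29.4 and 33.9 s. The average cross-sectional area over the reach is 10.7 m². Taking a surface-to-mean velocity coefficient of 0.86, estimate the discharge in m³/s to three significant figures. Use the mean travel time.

t̄ = (33.4 + 33.4 + 30.1 + 29.4 + 33.9) / 5 = 32.04 s
v_surface = L / t̄ = 36.9 / 32.04 = 1.152 m/s
v_mean = 0.86 × 1.152 = 0.9904 m/s
Q = A × v_mean = 10.7 × 0.9904 = 10.60 m³/s

10.6 m³/s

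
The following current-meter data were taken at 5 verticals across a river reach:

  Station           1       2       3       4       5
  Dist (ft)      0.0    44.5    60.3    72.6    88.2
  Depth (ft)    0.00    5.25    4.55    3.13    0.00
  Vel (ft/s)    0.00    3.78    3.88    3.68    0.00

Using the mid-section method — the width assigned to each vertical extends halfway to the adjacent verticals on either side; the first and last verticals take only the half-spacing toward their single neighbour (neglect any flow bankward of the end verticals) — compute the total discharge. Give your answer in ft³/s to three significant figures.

w_2 = (60.3 − 0.0)/2 = 30.15 ft; q_2 = 3.78 × 5.25 × 30.15 = 598.3 ft³/s
w_3 = (72.6 − 44.5)/2 = 14.05 ft; q_3 = 3.88 × 4.55 × 14.05 = 248.0 ft³/s
w_4 = (88.2 − 60.3)/2 = 13.95 ft; q_4 = 3.68 × 3.13 × 13.95 = 160.7 ft³/s
Stations 1, 5 contribute zero (depth or velocity is 0).
Q = Σ qᵢ = 1007 ft³/s

1010 ft³/s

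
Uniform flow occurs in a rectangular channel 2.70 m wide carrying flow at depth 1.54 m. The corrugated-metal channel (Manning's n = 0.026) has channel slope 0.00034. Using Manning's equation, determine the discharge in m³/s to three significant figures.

2.37 m³/s

A = b·y = 2.70 × 1.54 = 4.158 m²
P = b + 2y = 2.70 + 2×1.54 = 5.780 m
R = A/P = 4.158/5.780 = 0.7194 m
Q = (1/n)·A·R^(2/3)·S^(1/2) = (1/0.026) × 4.158 × 0.7194^(2/3) × 0.00034^(1/2) = 2.367 m³/s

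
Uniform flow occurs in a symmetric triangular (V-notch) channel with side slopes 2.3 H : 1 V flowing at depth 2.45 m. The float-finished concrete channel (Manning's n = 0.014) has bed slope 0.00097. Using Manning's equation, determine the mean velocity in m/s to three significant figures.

2.40 m/s

A = z·y² = 2.3×2.45² = 13.81 m²
P = 2y√(1+z²) = 2×2.45×√(1+2.3²) = 12.29 m
R = A/P = 13.81/12.29 = 1.123 m
Q = (1/n)·A·R^(2/3)·S^(1/2) = (1/0.014) × 13.81 × 1.123^(2/3) × 0.00097^(1/2) = 33.19 m³/s
V = Q/A = 33.19/13.81 = 2.404 m/s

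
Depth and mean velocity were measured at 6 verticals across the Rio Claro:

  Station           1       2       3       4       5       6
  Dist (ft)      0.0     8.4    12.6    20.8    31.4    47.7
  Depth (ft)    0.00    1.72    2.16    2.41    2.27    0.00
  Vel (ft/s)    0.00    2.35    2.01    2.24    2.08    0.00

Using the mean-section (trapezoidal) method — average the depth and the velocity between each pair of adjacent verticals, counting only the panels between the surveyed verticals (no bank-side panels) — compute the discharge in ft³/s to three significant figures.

Panel 1-2: Δb = 8.4 ft, d̄ = (0.00+1.72)/2 = 0.86, v̄ = (0.00+2.35)/2 = 1.175 → q = 8.4×0.86×1.175 = 8.488 ft³/s
Panel 2-3: Δb = 4.2 ft, d̄ = (1.72+2.16)/2 = 1.94, v̄ = (2.35+2.01)/2 = 2.18 → q = 4.2×1.94×2.18 = 17.76 ft³/s
Panel 3-4: Δb = 8.2 ft, d̄ = (2.16+2.41)/2 = 2.285, v̄ = (2.01+2.24)/2 = 2.125 → q = 8.2×2.285×2.125 = 39.82 ft³/s
Panel 4-5: Δb = 10.6 ft, d̄ = (2.41+2.27)/2 = 2.34, v̄ = (2.24+2.08)/2 = 2.16 → q = 10.6×2.34×2.16 = 53.58 ft³/s
Panel 5-6: Δb = 16.3 ft, d̄ = (2.27+0.00)/2 = 1.135, v̄ = (2.08+0.00)/2 = 1.04 → q = 16.3×1.135×1.04 = 19.24 ft³/s
Q = Σ q = 138.9 ft³/s

139 ft³/s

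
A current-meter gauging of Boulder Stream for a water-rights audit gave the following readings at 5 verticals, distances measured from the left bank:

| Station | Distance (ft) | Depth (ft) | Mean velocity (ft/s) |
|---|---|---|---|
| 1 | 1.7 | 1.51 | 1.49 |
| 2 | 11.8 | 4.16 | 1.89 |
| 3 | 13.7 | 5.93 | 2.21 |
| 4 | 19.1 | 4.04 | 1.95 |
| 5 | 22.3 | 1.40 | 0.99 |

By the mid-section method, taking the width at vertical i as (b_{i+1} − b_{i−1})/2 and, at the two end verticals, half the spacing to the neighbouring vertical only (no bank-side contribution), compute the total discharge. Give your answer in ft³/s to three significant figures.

w_1 = (11.8 − 1.7)/2 = 5.05 ft; q_1 = 1.49 × 1.51 × 5.05 = 11.36 ft³/s
w_2 = (13.7 − 1.7)/2 = 6 ft; q_2 = 1.89 × 4.16 × 6 = 47.17 ft³/s
w_3 = (19.1 − 11.8)/2 = 3.65 ft; q_3 = 2.21 × 5.93 × 3.65 = 47.83 ft³/s
w_4 = (22.3 − 13.7)/2 = 4.3 ft; q_4 = 1.95 × 4.04 × 4.3 = 33.88 ft³/s
w_5 = (22.3 − 19.1)/2 = 1.6 ft; q_5 = 0.99 × 1.40 × 1.6 = 2.218 ft³/s
Q = Σ qᵢ = 142.5 ft³/s

142 ft³/s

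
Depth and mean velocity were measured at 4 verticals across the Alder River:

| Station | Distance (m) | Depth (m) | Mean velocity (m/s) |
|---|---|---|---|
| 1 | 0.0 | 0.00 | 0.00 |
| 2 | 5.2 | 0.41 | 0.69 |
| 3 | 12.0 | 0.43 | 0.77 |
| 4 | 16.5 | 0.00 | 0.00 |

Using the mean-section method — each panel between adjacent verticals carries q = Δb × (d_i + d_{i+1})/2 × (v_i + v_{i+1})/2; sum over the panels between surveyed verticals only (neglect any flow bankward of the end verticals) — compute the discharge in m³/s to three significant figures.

Panel 1-2: Δb = 5.2 m, d̄ = (0.00+0.41)/2 = 0.205, v̄ = (0.00+0.69)/2 = 0.345 → q = 5.2×0.205×0.345 = 0.3678 m³/s
Panel 2-3: Δb = 6.8 m, d̄ = (0.41+0.43)/2 = 0.42, v̄ = (0.69+0.77)/2 = 0.73 → q = 6.8×0.42×0.73 = 2.085 m³/s
Panel 3-4: Δb = 4.5 m, d̄ = (0.43+0.00)/2 = 0.215, v̄ = (0.77+0.00)/2 = 0.385 → q = 4.5×0.215×0.385 = 0.3725 m³/s
Q = Σ q = 2.825 m³/s

2.83 m³/s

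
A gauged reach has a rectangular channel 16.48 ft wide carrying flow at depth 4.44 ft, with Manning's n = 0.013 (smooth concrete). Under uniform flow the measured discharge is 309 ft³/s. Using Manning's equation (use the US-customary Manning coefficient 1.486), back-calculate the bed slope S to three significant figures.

0.000332

A = b·y = 16.48 × 4.44 = 73.17 ft²
P = b + 2y = 16.48 + 2×4.44 = 25.36 ft
R = A/P = 73.17/25.36 = 2.885 ft
S = (Q·n / (1.486·A·R^(2/3)))² = (309×0.013 / (1.486×73.17×2.027))² = 0.0003323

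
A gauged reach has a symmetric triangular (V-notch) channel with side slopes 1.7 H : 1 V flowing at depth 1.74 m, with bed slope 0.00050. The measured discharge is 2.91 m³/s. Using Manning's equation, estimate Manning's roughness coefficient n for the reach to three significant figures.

0.0326

A = z·y² = 1.7×1.74² = 5.147 m²
P = 2y√(1+z²) = 2×1.74×√(1+1.7²) = 6.864 m
R = A/P = 5.147/6.864 = 0.7499 m
n = (1/Q)·A·R^(2/3)·S^(1/2) = (1/2.91) × 5.147 × 0.8254 × 0.02236 = 0.03264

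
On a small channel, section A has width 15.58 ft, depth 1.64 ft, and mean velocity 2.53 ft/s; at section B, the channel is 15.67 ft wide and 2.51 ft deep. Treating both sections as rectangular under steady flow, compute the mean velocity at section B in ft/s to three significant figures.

1.64 ft/s

Q = A₁V₁ = (15.58×1.64) × 2.53 = 64.64 ft³/s
A₂ = 15.67 × 2.51 = 39.33 ft²
V₂ = Q/A₂ = 64.64/39.33 = 1.644 ft/s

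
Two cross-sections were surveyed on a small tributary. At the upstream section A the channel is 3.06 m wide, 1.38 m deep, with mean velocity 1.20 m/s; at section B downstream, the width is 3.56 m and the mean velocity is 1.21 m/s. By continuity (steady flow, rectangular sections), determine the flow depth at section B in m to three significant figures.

Q = A₁V₁ = (3.06×1.38) × 1.20 = 5.067 m³/s
d₂ = Q/(b₂ V₂) = 5.067/(3.56×1.21) = 1.176 m

1.18 m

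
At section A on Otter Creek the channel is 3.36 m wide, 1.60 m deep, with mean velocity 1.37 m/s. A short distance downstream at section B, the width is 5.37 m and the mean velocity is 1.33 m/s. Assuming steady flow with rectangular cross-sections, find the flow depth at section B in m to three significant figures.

1.03 m

Q = A₁V₁ = (3.36×1.60) × 1.37 = 7.365 m³/s
d₂ = Q/(b₂ V₂) = 7.365/(5.37×1.33) = 1.031 m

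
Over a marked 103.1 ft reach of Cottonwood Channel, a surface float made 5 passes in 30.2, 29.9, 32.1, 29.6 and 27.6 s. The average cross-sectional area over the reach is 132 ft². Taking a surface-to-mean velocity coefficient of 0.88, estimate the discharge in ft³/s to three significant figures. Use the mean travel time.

401 ft³/s

t̄ = (30.2 + 29.9 + 32.1 + 29.6 + 27.6) / 5 = 29.88 s
v_surface = L / t̄ = 103.1 / 29.88 = 3.450 ft/s
v_mean = 0.88 × 3.450 = 3.036 ft/s
Q = A × v_mean = 132 × 3.036 = 400.8 ft³/s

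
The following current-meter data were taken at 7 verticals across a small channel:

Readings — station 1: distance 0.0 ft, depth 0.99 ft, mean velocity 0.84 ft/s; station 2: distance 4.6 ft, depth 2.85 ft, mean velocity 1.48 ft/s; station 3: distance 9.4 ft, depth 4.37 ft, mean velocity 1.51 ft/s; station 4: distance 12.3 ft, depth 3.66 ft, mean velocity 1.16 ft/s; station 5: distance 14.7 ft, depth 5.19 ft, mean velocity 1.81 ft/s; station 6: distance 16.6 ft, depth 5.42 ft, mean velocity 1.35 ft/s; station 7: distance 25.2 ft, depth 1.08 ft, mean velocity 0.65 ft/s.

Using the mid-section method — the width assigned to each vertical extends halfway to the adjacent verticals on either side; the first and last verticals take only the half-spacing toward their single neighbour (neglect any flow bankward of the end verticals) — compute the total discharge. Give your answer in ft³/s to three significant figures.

120 ft³/s

w_1 = (4.6 − 0.0)/2 = 2.3 ft; q_1 = 0.84 × 0.99 × 2.3 = 1.913 ft³/s
w_2 = (9.4 − 0.0)/2 = 4.7 ft; q_2 = 1.48 × 2.85 × 4.7 = 19.82 ft³/s
w_3 = (12.3 − 4.6)/2 = 3.85 ft; q_3 = 1.51 × 4.37 × 3.85 = 25.40 ft³/s
w_4 = (14.7 − 9.4)/2 = 2.65 ft; q_4 = 1.16 × 3.66 × 2.65 = 11.25 ft³/s
w_5 = (16.6 − 12.3)/2 = 2.15 ft; q_5 = 1.81 × 5.19 × 2.15 = 20.20 ft³/s
w_6 = (25.2 − 14.7)/2 = 5.25 ft; q_6 = 1.35 × 5.42 × 5.25 = 38.41 ft³/s
w_7 = (25.2 − 16.6)/2 = 4.3 ft; q_7 = 0.65 × 1.08 × 4.3 = 3.019 ft³/s
Q = Σ qᵢ = 120.0 ft³/s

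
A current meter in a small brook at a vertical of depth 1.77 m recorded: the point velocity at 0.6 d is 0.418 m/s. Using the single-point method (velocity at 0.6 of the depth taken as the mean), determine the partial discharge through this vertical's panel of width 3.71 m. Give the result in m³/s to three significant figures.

2.74 m³/s

v̄ = v₀.₆ = 0.418 m/s
q = v̄ × d × w = 0.4180 × 1.77 × 3.71 = 2.745 m³/s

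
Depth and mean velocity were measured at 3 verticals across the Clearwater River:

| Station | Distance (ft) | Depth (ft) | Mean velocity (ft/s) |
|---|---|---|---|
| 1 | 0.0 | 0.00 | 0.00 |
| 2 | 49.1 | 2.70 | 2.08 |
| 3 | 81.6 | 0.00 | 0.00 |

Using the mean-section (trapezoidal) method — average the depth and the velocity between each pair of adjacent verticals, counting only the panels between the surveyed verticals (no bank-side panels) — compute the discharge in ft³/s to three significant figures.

115 ft³/s

Panel 1-2: Δb = 49.1 ft, d̄ = (0.00+2.70)/2 = 1.35, v̄ = (0.00+2.08)/2 = 1.04 → q = 49.1×1.35×1.04 = 68.94 ft³/s
Panel 2-3: Δb = 32.5 ft, d̄ = (2.70+0.00)/2 = 1.35, v̄ = (2.08+0.00)/2 = 1.04 → q = 32.5×1.35×1.04 = 45.63 ft³/s
Q = Σ q = 114.6 ft³/s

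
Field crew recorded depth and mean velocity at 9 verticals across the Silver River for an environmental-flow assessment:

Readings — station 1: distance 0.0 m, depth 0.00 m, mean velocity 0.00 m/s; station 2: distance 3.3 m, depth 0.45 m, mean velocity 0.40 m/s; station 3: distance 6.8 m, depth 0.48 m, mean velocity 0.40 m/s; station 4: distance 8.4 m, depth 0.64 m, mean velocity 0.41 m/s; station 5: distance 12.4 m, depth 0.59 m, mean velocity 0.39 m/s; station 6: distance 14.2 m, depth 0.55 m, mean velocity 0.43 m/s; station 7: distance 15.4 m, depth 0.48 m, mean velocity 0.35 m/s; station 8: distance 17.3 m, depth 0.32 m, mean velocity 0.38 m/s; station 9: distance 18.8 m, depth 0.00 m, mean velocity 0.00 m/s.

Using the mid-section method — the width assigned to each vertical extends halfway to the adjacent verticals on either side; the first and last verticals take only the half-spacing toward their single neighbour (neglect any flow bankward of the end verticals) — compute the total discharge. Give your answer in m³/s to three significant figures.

w_2 = (6.8 − 0.0)/2 = 3.4 m; q_2 = 0.40 × 0.45 × 3.4 = 0.6120 m³/s
w_3 = (8.4 − 3.3)/2 = 2.55 m; q_3 = 0.40 × 0.48 × 2.55 = 0.4896 m³/s
w_4 = (12.4 − 6.8)/2 = 2.8 m; q_4 = 0.41 × 0.64 × 2.8 = 0.7347 m³/s
w_5 = (14.2 − 8.4)/2 = 2.9 m; q_5 = 0.39 × 0.59 × 2.9 = 0.6673 m³/s
w_6 = (15.4 − 12.4)/2 = 1.5 m; q_6 = 0.43 × 0.55 × 1.5 = 0.3548 m³/s
w_7 = (17.3 − 14.2)/2 = 1.55 m; q_7 = 0.35 × 0.48 × 1.55 = 0.2604 m³/s
w_8 = (18.8 − 15.4)/2 = 1.7 m; q_8 = 0.38 × 0.32 × 1.7 = 0.2067 m³/s
Stations 1, 9 contribute zero (depth or velocity is 0).
Q = Σ qᵢ = 3.325 m³/s

3.33 m³/s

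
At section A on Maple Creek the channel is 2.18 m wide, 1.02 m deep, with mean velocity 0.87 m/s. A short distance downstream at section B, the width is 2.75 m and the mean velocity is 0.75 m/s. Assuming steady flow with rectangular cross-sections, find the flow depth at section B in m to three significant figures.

Q = A₁V₁ = (2.18×1.02) × 0.87 = 1.935 m³/s
d₂ = Q/(b₂ V₂) = 1.935/(2.75×0.75) = 0.9380 m

0.938 m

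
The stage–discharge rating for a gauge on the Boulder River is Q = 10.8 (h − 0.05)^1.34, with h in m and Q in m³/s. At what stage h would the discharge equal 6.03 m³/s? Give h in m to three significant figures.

h − h₀ = (Q/C)^(1/b) = (6.03/10.8)^(1/1.34) = 0.6473 m
h = 0.05 + 0.6473 = 0.6973 m

0.697 m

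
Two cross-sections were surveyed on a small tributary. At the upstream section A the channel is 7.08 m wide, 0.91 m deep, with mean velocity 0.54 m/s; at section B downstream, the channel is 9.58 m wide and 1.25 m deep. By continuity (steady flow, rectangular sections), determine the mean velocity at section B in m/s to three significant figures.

Q = A₁V₁ = (7.08×0.91) × 0.54 = 3.479 m³/s
A₂ = 9.58 × 1.25 = 11.98 m²
V₂ = Q/A₂ = 3.479/11.98 = 0.2905 m/s

0.291 m/s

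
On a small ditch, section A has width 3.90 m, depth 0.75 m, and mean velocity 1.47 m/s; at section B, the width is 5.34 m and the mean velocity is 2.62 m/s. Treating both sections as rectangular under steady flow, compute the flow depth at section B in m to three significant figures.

0.307 m

Q = A₁V₁ = (3.90×0.75) × 1.47 = 4.300 m³/s
d₂ = Q/(b₂ V₂) = 4.300/(5.34×2.62) = 0.3073 m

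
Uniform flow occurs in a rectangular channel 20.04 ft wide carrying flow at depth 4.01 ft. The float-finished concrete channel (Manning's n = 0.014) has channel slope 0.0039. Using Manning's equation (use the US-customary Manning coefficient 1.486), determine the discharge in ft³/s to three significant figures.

A = b·y = 20.04 × 4.01 = 80.36 ft²
P = b + 2y = 20.04 + 2×4.01 = 28.06 ft
R = A/P = 80.36/28.06 = 2.864 ft
Q = (1.486/n)·A·R^(2/3)·S^(1/2) = (1.486/0.014) × 80.36 × 2.864^(2/3) × 0.0039^(1/2) = 1074 ft³/s

1070 ft³/s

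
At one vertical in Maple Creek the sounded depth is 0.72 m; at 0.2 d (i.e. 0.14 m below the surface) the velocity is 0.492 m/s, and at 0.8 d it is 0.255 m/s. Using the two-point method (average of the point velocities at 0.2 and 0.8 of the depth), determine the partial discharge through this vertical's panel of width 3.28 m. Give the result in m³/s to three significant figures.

v̄ = (0.492 + 0.255) / 2 = 0.3735 m/s
q = v̄ × d × w = 0.3735 × 0.72 × 3.28 = 0.8821 m³/s

0.882 m³/s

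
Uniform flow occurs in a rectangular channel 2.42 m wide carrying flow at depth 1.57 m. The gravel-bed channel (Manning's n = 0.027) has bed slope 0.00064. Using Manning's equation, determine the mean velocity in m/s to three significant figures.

A = b·y = 2.42 × 1.57 = 3.799 m²
P = b + 2y = 2.42 + 2×1.57 = 5.560 m
R = A/P = 3.799/5.560 = 0.6833 m
Q = (1/n)·A·R^(2/3)·S^(1/2) = (1/0.027) × 3.799 × 0.6833^(2/3) × 0.00064^(1/2) = 2.762 m³/s
V = Q/A = 2.762/3.799 = 0.7269 m/s

0.727 m/s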